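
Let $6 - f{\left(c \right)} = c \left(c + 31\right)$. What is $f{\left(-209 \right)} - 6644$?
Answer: $-43840$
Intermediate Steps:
$f{\left(c \right)} = 6 - c \left(31 + c\right)$ ($f{\left(c \right)} = 6 - c \left(c + 31\right) = 6 - c \left(31 + c\right)$)
$f{\left(-209 \right)} - 6644 = \left(6 - \left(-209\right)^{2} - -6479\right) - 6644 = \left(6 - 43681 + 6479\right) - 6644 = -37196 - 6644 = -43840$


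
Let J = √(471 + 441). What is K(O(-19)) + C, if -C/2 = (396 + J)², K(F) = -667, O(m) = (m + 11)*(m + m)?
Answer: -316123 - 6336*√57 ≈ -3.6396e+5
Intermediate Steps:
J = 4*√57 (J = √912 = 4*√57 ≈ 30.199)
O(m) = 2*m*(11 + m) (O(m) = (11 + m)*(2*m) = 2*m*(11 + m))
C = -2*(396 + 4*√57)² ≈ -3.6329e+5
K(O(-19)) + C = -667 + (-315456 - 6336*√57) = -316123 - 6336*√57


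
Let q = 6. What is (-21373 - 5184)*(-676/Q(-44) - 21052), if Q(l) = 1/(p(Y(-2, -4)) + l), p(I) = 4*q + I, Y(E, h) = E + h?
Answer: 92312132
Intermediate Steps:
p(I) = 24 + I (p(I) = 4*6 + I = 24 + I)
Q(l) = 1/(18 + l) (Q(l) = 1/((24 + (-2 - 4)) + l) = 1/((24 - 6) + l) = 1/(18 + l))
(-21373 - 5184)*(-676/Q(-44) - 21052) = (-21373 - 5184)*(-676/(1/(18 - 44)) - 21052) = -26557*(-676/(1/(-26)) - 21052) = -26557*(-676/(-1/26) - 21052) = -26557*(-676*(-26) - 21052) = -26557*(17576 - 21052) = -26557*(-3476) = 92312132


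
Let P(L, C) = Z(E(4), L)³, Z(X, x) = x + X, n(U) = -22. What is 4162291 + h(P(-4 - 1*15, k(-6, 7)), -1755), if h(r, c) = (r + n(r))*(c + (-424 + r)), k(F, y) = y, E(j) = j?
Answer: 23029229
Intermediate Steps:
Z(X, x) = X + x
P(L, C) = (4 + L)³
h(r, c) = (-22 + r)*(-424 + c + r) (h(r, c) = (r - 22)*(c + (-424 + r)) = (-22 + r)*(-424 + c + r))
4162291 + h(P(-4 - 1*15, k(-6, 7)), -1755) = 4162291 + (9328 + ((4 + (-4 - 1*15))³)² - 446*(4 + (-4 - 1*15))³ - 22*(-1755) - 1755*(4 + (-4 - 1*15))³) = 4162291 + (9328 + ((4 + (-4 - 15))³)² - 446*(4 + (-4 - 15))³ + 38610 - 1755*(4 + (-4 - 15))³) = 4162291 + (9328 + ((4 - 19)³)² - 446*(4 - 19)³ + 38610 - 1755*(4 - 19)³) = 4162291 + (9328 + ((-15)³)² - 446*(-15)³ + 38610 - 1755*(-15)³) = 4162291 + (9328 + (-3375)² - 446*(-3375) + 38610 - 1755*(-3375)) = 4162291 + (9328 + 11390625 + 1505250 + 38610 + 5923125) = 4162291 + 18866938 = 23029229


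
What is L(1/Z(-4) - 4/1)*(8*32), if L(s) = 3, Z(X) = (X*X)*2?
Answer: 768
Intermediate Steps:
Z(X) = 2*X² (Z(X) = X²*2 = 2*X²)
L(1/Z(-4) - 4/1)*(8*32) = 3*(8*32) = 3*256 = 768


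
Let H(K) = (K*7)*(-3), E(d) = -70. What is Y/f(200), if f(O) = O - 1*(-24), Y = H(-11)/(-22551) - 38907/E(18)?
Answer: 292458529/117866560 ≈ 2.4813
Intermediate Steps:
H(K) = -21*K (H(K) = (7*K)*(-3) = -21*K)
Y = 292458529/526190 (Y = -21*(-11)/(-22551) - 38907/(-70) = 231*(-1/22551) - 38907*(-1/70) = -77/7517 + 38907/70 = 292458529/526190 ≈ 555.80)
f(O) = 24 + O (f(O) = O + 24 = 24 + O)
Y/f(200) = 292458529/(526190*(24 + 200)) = (292458529/526190)/224 = (292458529/526190)*(1/224) = 292458529/117866560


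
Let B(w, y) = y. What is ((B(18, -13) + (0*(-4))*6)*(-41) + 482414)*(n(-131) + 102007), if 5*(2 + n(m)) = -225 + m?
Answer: 246143114543/5 ≈ 4.9229e+10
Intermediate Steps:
n(m) = -47 + m/5 (n(m) = -2 + (-225 + m)/5 = -2 + (-45 + m/5) = -47 + m/5)
((B(18, -13) + (0*(-4))*6)*(-41) + 482414)*(n(-131) + 102007) = ((-13 + (0*(-4))*6)*(-41) + 482414)*((-47 + (1/5)*(-131)) + 102007) = ((-13 + 0*6)*(-41) + 482414)*((-47 - 131/5) + 102007) = ((-13 + 0)*(-41) + 482414)*(-366/5 + 102007) = (-13*(-41) + 482414)*(509669/5) = (533 + 482414)*(509669/5) = 482947*(509669/5) = 246143114543/5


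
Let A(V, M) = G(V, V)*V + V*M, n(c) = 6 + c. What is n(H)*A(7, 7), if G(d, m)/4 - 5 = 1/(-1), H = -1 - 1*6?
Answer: -161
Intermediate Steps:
H = -7 (H = -1 - 6 = -7)
G(d, m) = 16 (G(d, m) = 20 + 4/(-1) = 20 + 4*(-1) = 20 - 4 = 16)
A(V, M) = 16*V + M*V (A(V, M) = 16*V + V*M = 16*V + M*V)
n(H)*A(7, 7) = (6 - 7)*(7*(16 + 7)) = -7*23 = -1*161 = -161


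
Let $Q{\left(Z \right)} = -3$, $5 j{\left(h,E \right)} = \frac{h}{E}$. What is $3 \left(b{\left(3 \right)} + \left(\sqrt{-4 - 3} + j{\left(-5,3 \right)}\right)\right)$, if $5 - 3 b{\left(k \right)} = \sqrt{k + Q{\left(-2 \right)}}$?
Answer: $4 + 3 i \sqrt{7} \approx 4.0 + 7.9373 i$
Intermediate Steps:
$j{\left(h,E \right)} = \frac{h}{5 E}$ ($j{\left(h,E \right)} = \frac{h \frac{1}{E}}{5} = \frac{h}{5 E}$)
$b{\left(k \right)} = \frac{5}{3} - \frac{\sqrt{-3 + k}}{3}$ ($b{\left(k \right)} = \frac{5}{3} - \frac{\sqrt{k - 3}}{3} = \frac{5}{3} - \frac{\sqrt{-3 + k}}{3}$)
$3 \left(b{\left(3 \right)} + \left(\sqrt{-4 - 3} + j{\left(-5,3 \right)}\right)\right) = 3 \left(\left(\frac{5}{3} - \frac{\sqrt{-3 + 3}}{3}\right) + \left(\sqrt{-4 - 3} + \frac{1}{5} \left(-5\right) \frac{1}{3}\right)\right) = 3 \left(\left(\frac{5}{3} - \frac{\sqrt{0}}{3}\right) + \left(\sqrt{-7} + \frac{1}{5} \left(-5\right) \frac{1}{3}\right)\right) = 3 \left(\left(\frac{5}{3} - 0\right) - \left(\frac{1}{3} - i \sqrt{7}\right)\right) = 3 \left(\left(\frac{5}{3} + 0\right) - \left(\frac{1}{3} - i \sqrt{7}\right)\right) = 3 \left(\frac{5}{3} - \left(\frac{1}{3} - i \sqrt{7}\right)\right) = 3 \left(\frac{4}{3} + i \sqrt{7}\right) = 4 + 3 i \sqrt{7}$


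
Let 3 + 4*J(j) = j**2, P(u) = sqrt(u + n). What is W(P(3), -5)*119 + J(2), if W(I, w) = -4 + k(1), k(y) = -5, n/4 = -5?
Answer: -4283/4 ≈ -1070.8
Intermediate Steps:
n = -20 (n = 4*(-5) = -20)
P(u) = sqrt(-20 + u) (P(u) = sqrt(u - 20) = sqrt(-20 + u))
W(I, w) = -9 (W(I, w) = -4 - 5 = -9)
J(j) = -3/4 + j**2/4
W(P(3), -5)*119 + J(2) = -9*119 + (-3/4 + (1/4)*2**2) = -1071 + (-3/4 + (1/4)*4) = -1071 + (-3/4 + 1) = -1071 + 1/4 = -4283/4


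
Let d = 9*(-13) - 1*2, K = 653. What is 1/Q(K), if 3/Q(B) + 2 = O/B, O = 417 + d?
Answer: -336/653 ≈ -0.51455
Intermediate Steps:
d = -119 (d = -117 - 2 = -119)
O = 298 (O = 417 - 119 = 298)
Q(B) = 3/(-2 + 298/B)
1/Q(K) = 1/(-3*653/(-298 + 2*653)) = 1/(-3*653/(-298 + 1306)) = 1/(-3*653/1008) = 1/(-3*653*1/1008) = 1/(-653/336) = -336/653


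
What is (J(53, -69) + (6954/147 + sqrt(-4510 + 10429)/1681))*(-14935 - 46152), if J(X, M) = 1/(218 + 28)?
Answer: -34836511099/12054 - 61087*sqrt(5919)/1681 ≈ -2.8928e+6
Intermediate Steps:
J(X, M) = 1/246
(J(53, -69) + (6954/147 + sqrt(-4510 + 10429)/1681))*(-14935 - 46152) = (1/246 + (6954/147 + sqrt(-4510 + 10429)/1681))*(-14935 - 46152) = (1/246 + (6954*(1/147) + sqrt(5919)*(1/1681)))*(-61087) = (1/246 + (2318/49 + sqrt(5919)/1681))*(-61087) = (570277/12054 + sqrt(5919)/1681)*(-61087) = -34836511099/12054 - 61087*sqrt(5919)/1681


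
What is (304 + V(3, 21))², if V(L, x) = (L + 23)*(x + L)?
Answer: 861184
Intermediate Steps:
V(L, x) = (23 + L)*(L + x)
(304 + V(3, 21))² = (304 + (3² + 23*3 + 23*21 + 3*21))² = (304 + (9 + 69 + 483 + 63))² = (304 + 624)² = 928² = 861184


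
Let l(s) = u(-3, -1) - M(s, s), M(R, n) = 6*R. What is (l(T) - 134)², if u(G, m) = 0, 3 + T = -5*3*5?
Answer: 111556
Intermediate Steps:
T = -78 (T = -3 - 5*3*5 = -3 - 15*5 = -3 - 75 = -78)
l(s) = -6*s (l(s) = 0 - 6*s = -6*s)
(l(T) - 134)² = (-6*(-78) - 134)² = (468 - 134)² = 334² = 111556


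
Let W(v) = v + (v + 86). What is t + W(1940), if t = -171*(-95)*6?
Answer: 101436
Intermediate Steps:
W(v) = 86 + 2*v (W(v) = v + (86 + v) = 86 + 2*v)
t = 97470 (t = 16245*6 = 97470)
t + W(1940) = 97470 + (86 + 2*1940) = 97470 + (86 + 3880) = 97470 + 3966 = 101436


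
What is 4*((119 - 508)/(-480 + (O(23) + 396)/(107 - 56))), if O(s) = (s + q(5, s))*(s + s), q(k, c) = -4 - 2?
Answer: 39678/11651 ≈ 3.4055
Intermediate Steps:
q(k, c) = -6
O(s) = 2*s*(-6 + s) (O(s) = (s - 6)*(s + s) = (-6 + s)*(2*s) = 2*s*(-6 + s))
4*((119 - 508)/(-480 + (O(23) + 396)/(107 - 56))) = 4*((119 - 508)/(-480 + (2*23*(-6 + 23) + 396)/(107 - 56))) = 4*(-389/(-480 + (2*23*17 + 396)/51)) = 4*(-389/(-480 + (782 + 396)*(1/51))) = 4*(-389/(-480 + 1178*(1/51))) = 4*(-389/(-480 + 1178/51)) = 4*(-389/(-23302/51)) = 4*(-389*(-51/23302)) = 4*(19839/23302) = 39678/11651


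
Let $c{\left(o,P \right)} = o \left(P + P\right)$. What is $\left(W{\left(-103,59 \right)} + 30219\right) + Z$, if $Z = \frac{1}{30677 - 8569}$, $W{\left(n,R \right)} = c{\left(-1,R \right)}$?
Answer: $\frac{665472909}{22108} \approx 30101.0$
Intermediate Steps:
$c{\left(o,P \right)} = 2 P o$ ($c{\left(o,P \right)} = o 2 P = 2 P o$)
$W{\left(n,R \right)} = - 2 R$ ($W{\left(n,R \right)} = 2 R \left(-1\right) = - 2 R$)
$Z = \frac{1}{22108} \approx 4.5232 \cdot 10^{-5}$
$\left(W{\left(-103,59 \right)} + 30219\right) + Z = \left(\left(-2\right) 59 + 30219\right) + \frac{1}{22108} = \left(-118 + 30219\right) + \frac{1}{22108} = 30101 + \frac{1}{22108} = \frac{665472909}{22108}$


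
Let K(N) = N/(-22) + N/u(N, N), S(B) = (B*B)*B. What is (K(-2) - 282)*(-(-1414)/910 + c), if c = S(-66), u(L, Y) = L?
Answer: 11548651902/143 ≈ 8.0760e+7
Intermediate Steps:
S(B) = B³ (S(B) = B²*B = B³)
c = -287496 (c = (-66)³ = -287496)
K(N) = 1 - N/22 (K(N) = N/(-22) + N/N = N*(-1/22) + 1 = -N/22 + 1 = 1 - N/22)
(K(-2) - 282)*(-(-1414)/910 + c) = ((1 - 1/22*(-2)) - 282)*(-(-1414)/910 - 287496) = ((1 + 1/11) - 282)*(-(-1414)/910 - 287496) = (12/11 - 282)*(-2*(-101/130) - 287496) = -3090*(101/65 - 287496)/11 = -3090/11*(-18687139/65) = 11548651902/143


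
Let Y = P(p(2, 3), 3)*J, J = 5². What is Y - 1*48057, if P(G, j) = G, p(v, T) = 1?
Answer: -48032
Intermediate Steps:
J = 25
Y = 25 (Y = 1*25 = 25)
Y - 1*48057 = 25 - 1*48057 = 25 - 48057 = -48032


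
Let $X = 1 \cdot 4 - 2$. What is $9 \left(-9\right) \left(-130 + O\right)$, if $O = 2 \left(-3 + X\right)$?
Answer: $10692$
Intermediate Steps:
$X = 2$ ($X = 4 - 2 = 2$)
$O = -2$ ($O = 2 \left(-3 + 2\right) = 2 \left(-1\right) = -2$)
$9 \left(-9\right) \left(-130 + O\right) = 9 \left(-9\right) \left(-130 - 2\right) = \left(-81\right) \left(-132\right) = 10692$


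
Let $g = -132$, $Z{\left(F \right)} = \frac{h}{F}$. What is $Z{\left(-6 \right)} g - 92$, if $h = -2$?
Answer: $-136$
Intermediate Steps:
$Z{\left(F \right)} = - \frac{2}{F}$
$Z{\left(-6 \right)} g - 92 = - \frac{2}{-6} \left(-132\right) - 92 = \left(-2\right) \left(- \frac{1}{6}\right) \left(-132\right) - 92 = \frac{1}{3} \left(-132\right) - 92 = -44 - 92 = -136$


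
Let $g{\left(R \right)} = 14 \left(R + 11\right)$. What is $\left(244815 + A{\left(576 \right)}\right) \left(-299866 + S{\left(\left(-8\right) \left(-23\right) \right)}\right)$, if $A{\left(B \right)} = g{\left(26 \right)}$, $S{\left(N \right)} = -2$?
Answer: $-73567516044$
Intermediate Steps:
$g{\left(R \right)} = 154 + 14 R$ ($g{\left(R \right)} = 14 \left(11 + R\right) = 154 + 14 R$)
$A{\left(B \right)} = 518$ ($A{\left(B \right)} = 154 + 14 \cdot 26 = 154 + 364 = 518$)
$\left(244815 + A{\left(576 \right)}\right) \left(-299866 + S{\left(\left(-8\right) \left(-23\right) \right)}\right) = \left(244815 + 518\right) \left(-299866 - 2\right) = 245333 \left(-299868\right) = -73567516044$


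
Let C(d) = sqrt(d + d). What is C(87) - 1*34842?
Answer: -34842 + sqrt(174) ≈ -34829.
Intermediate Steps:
C(d) = sqrt(2)*sqrt(d) (C(d) = sqrt(2*d) = sqrt(2)*sqrt(d))
C(87) - 1*34842 = sqrt(2)*sqrt(87) - 1*34842 = sqrt(174) - 34842 = -34842 + sqrt(174)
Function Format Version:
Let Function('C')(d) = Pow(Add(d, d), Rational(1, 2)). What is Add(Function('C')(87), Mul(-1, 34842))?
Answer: Add(-34842, Pow(174, Rational(1, 2))) ≈ -34829.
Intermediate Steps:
Function('C')(d) = Mul(Pow(2, Rational(1, 2)), Pow(d, Rational(1, 2))) (Function('C')(d) = Pow(Mul(2, d), Rational(1, 2)) = Mul(Pow(2, Rational(1, 2)), Pow(d, Rational(1, 2))))
Add(Function('C')(87), Mul(-1, 34842)) = Add(Mul(Pow(2, Rational(1, 2)), Pow(87, Rational(1, 2))), Mul(-1, 34842)) = Add(Pow(174, Rational(1, 2)), -34842) = Add(-34842, Pow(174, Rational(1, 2)))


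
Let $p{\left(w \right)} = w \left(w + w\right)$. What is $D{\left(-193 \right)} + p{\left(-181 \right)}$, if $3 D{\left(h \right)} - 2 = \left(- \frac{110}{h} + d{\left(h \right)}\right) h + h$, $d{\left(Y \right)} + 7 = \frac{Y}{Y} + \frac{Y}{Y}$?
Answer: $\frac{197230}{3} \approx 65743.0$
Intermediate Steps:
$d{\left(Y \right)} = -5$ ($d{\left(Y \right)} = -7 + \left(\frac{Y}{Y} + \frac{Y}{Y}\right) = -7 + \left(1 + 1\right) = -7 + 2 = -5$)
$p{\left(w \right)} = 2 w^{2}$ ($p{\left(w \right)} = w 2 w = 2 w^{2}$)
$D{\left(h \right)} = \frac{2}{3} + \frac{h}{3} + \frac{h \left(-5 - \frac{110}{h}\right)}{3}$ ($D{\left(h \right)} = \frac{2}{3} + \frac{\left(- \frac{110}{h} - 5\right) h + h}{3} = \frac{2}{3} + \frac{\left(-5 - \frac{110}{h}\right) h + h}{3} = \frac{2}{3} + \frac{h \left(-5 - \frac{110}{h}\right) + h}{3} = \frac{2}{3} + \frac{h + h \left(-5 - \frac{110}{h}\right)}{3} = \frac{2}{3} + \left(\frac{h}{3} + \frac{h \left(-5 - \frac{110}{h}\right)}{3}\right) = \frac{2}{3} + \frac{h}{3} + \frac{h \left(-5 - \frac{110}{h}\right)}{3}$)
$D{\left(-193 \right)} + p{\left(-181 \right)} = \left(-36 - - \frac{772}{3}\right) + 2 \left(-181\right)^{2} = \left(-36 + \frac{772}{3}\right) + 2 \cdot 32761 = \frac{664}{3} + 65522 = \frac{197230}{3}$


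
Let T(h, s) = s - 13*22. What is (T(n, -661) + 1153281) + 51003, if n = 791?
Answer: 1203337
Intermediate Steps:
T(h, s) = -286 + s (T(h, s) = s - 286 = -286 + s)
(T(n, -661) + 1153281) + 51003 = ((-286 - 661) + 1153281) + 51003 = (-947 + 1153281) + 51003 = 1152334 + 51003 = 1203337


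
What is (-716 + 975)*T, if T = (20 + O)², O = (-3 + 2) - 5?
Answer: 50764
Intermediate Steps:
O = -6 (O = -1 - 5 = -6)
T = 196 (T = (20 - 6)² = 14² = 196)
(-716 + 975)*T = (-716 + 975)*196 = 259*196 = 50764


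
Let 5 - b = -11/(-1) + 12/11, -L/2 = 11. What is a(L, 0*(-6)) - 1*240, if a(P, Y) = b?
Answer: -2718/11 ≈ -247.09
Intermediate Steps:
L = -22 (L = -2*11 = -22)
b = -78/11 (b = 5 - (-11/(-1) + 12/11) = 5 - (-11*(-1) + 12*(1/11)) = 5 - (11 + 12/11) = 5 - 1*133/11 = 5 - 133/11 = -78/11 ≈ -7.0909)
a(P, Y) = -78/11
a(L, 0*(-6)) - 1*240 = -78/11 - 1*240 = -78/11 - 240 = -2718/11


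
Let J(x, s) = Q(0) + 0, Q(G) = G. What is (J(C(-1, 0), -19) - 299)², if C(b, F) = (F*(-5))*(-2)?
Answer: 89401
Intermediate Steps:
C(b, F) = 10*F (C(b, F) = -5*F*(-2) = 10*F)
J(x, s) = 0 (J(x, s) = 0 + 0 = 0)
(J(C(-1, 0), -19) - 299)² = (0 - 299)² = (-299)² = 89401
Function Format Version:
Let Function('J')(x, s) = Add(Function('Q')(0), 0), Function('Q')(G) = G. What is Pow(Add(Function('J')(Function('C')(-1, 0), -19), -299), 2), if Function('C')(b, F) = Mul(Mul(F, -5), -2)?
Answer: 89401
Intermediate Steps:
Function('C')(b, F) = Mul(10, F) (Function('C')(b, F) = Mul(Mul(-5, F), -2) = Mul(10, F))
Function('J')(x, s) = 0 (Function('J')(x, s) = Add(0, 0) = 0)
Pow(Add(Function('J')(Function('C')(-1, 0), -19), -299), 2) = Pow(Add(0, -299), 2) = Pow(-299, 2) = 89401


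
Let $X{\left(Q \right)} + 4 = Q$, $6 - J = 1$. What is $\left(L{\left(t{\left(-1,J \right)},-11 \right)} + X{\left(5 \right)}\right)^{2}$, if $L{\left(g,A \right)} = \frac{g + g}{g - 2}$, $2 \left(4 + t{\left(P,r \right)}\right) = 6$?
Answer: $\frac{25}{9} \approx 2.7778$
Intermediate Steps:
$J = 5$ ($J = 6 - 1 = 5$)
$t{\left(P,r \right)} = -1$ ($t{\left(P,r \right)} = -4 + \frac{1}{2} \cdot 6 = -4 + 3 = -1$)
$X{\left(Q \right)} = -4 + Q$
$L{\left(g,A \right)} = \frac{2 g}{-2 + g}$
$\left(L{\left(t{\left(-1,J \right)},-11 \right)} + X{\left(5 \right)}\right)^{2} = \left(2 \left(-1\right) \frac{1}{-2 - 1} + \left(-4 + 5\right)\right)^{2} = \left(2 \left(-1\right) \frac{1}{-3} + 1\right)^{2} = \left(2 \left(-1\right) \left(- \frac{1}{3}\right) + 1\right)^{2} = \left(\frac{2}{3} + 1\right)^{2} = \left(\frac{5}{3}\right)^{2} = \frac{25}{9}$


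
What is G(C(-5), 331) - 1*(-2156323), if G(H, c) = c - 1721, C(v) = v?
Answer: 2154933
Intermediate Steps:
G(H, c) = -1721 + c
G(C(-5), 331) - 1*(-2156323) = (-1721 + 331) - 1*(-2156323) = -1390 + 2156323 = 2154933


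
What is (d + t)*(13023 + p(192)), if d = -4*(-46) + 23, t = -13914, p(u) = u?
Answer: -181138005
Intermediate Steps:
d = 207 (d = 184 + 23 = 207)
(d + t)*(13023 + p(192)) = (207 - 13914)*(13023 + 192) = -13707*13215 = -181138005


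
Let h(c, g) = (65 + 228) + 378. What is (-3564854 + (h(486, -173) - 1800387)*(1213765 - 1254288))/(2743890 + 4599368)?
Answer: 36463163307/3671629 ≈ 9931.1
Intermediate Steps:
h(c, g) = 671 (h(c, g) = 293 + 378 = 671)
(-3564854 + (h(486, -173) - 1800387)*(1213765 - 1254288))/(2743890 + 4599368) = (-3564854 + (671 - 1800387)*(1213765 - 1254288))/(2743890 + 4599368) = (-3564854 - 1799716*(-40523))/7343258 = (-3564854 + 72929891468)*(1/7343258) = 72926326614*(1/7343258) = 36463163307/3671629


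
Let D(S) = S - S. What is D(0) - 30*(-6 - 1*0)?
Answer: 180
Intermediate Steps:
D(S) = 0
D(0) - 30*(-6 - 1*0) = 0 - 30*(-6 - 1*0) = 0 - 30*(-6 + 0) = 0 - 30*(-6) = 0 + 180 = 180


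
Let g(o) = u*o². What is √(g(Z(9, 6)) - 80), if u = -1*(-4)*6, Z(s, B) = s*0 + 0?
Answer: 4*I*√5 ≈ 8.9443*I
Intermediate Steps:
Z(s, B) = 0 (Z(s, B) = 0 + 0 = 0)
u = 24 (u = 4*6 = 24)
g(o) = 24*o²
√(g(Z(9, 6)) - 80) = √(24*0² - 80) = √(24*0 - 80) = √(0 - 80) = √(-80) = 4*I*√5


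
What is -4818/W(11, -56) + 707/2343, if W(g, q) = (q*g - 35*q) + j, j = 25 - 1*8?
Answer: -10326347/3188823 ≈ -3.2383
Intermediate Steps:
j = 17 (j = 25 - 8 = 17)
W(g, q) = 17 - 35*q + g*q (W(g, q) = (q*g - 35*q) + 17 = (g*q - 35*q) + 17 = (-35*q + g*q) + 17 = 17 - 35*q + g*q)
-4818/W(11, -56) + 707/2343 = -4818/(17 - 35*(-56) + 11*(-56)) + 707/2343 = -4818/(17 + 1960 - 616) + 707*(1/2343) = -4818/1361 + 707/2343 = -10326347/3188823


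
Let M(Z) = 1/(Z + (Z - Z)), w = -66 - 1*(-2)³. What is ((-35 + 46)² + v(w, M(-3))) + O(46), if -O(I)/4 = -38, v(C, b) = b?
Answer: 818/3 ≈ 272.67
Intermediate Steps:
w = -58 (w = -66 - 1*(-8) = -66 + 8 = -58)
M(Z) = 1/Z (M(Z) = 1/(Z + 0) = 1/Z)
O(I) = 152 (O(I) = -4*(-38) = 152)
((-35 + 46)² + v(w, M(-3))) + O(46) = ((-35 + 46)² + 1/(-3)) + 152 = (11² - ⅓) + 152 = (121 - ⅓) + 152 = 362/3 + 152 = 818/3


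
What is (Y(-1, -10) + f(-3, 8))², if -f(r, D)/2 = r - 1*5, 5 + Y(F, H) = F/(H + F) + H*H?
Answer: 1493284/121 ≈ 12341.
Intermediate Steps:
Y(F, H) = -5 + H² + F/(F + H) (Y(F, H) = -5 + (F/(H + F) + H*H) = -5 + (F/(F + H) + H²) = -5 + (H² + F/(F + H)) = -5 + H² + F/(F + H))
f(r, D) = 10 - 2*r (f(r, D) = -2*(r - 1*5) = -2*(r - 5) = -2*(-5 + r) = 10 - 2*r)
(Y(-1, -10) + f(-3, 8))² = (((-10)³ - 5*(-10) - 4*(-1) - 1*(-10)²)/(-1 - 10) + (10 - 2*(-3)))² = ((-1000 + 50 + 4 - 1*100)/(-11) + (10 + 6))² = (-(-1000 + 50 + 4 - 100)/11 + 16)² = (-1/11*(-1046) + 16)² = (1046/11 + 16)² = (1222/11)² = 1493284/121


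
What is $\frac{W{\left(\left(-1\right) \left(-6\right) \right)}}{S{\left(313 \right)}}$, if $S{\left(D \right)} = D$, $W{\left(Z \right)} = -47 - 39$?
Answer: $- \frac{86}{313} \approx -0.27476$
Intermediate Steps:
$W{\left(Z \right)} = -86$ ($W{\left(Z \right)} = -47 - 39 = -86$)
$\frac{W{\left(\left(-1\right) \left(-6\right) \right)}}{S{\left(313 \right)}} = - \frac{86}{313}$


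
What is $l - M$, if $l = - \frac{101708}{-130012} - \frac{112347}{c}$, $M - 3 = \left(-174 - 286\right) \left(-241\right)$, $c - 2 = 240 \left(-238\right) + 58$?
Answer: $- \frac{22844862822131}{206069020} \approx -1.1086 \cdot 10^{5}$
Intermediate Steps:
$c = -57060$ ($c = 2 + \left(240 \left(-238\right) + 58\right) = 2 + \left(-57120 + 58\right) = 2 - 57062 = -57060$)
$M = 110863$ ($M = 3 + \left(-174 - 286\right) \left(-241\right) = 3 - -110860 = 3 + 110860 = 110863$)
$l = \frac{566942129}{206069020}$ ($l = - \frac{101708}{-130012} - \frac{112347}{-57060} = \left(-101708\right) \left(- \frac{1}{130012}\right) - - \frac{12483}{6340} = \frac{25427}{32503} + \frac{12483}{6340} = \frac{566942129}{206069020} \approx 2.7512$)
$l - M = \frac{566942129}{206069020} - 110863 = - \frac{22844862822131}{206069020}$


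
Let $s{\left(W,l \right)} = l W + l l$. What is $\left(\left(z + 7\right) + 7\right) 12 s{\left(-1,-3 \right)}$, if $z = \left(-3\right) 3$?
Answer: $720$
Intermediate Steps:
$s{\left(W,l \right)} = l^{2} + W l$ ($s{\left(W,l \right)} = W l + l^{2} = l^{2} + W l$)
$z = -9$
$\left(\left(z + 7\right) + 7\right) 12 s{\left(-1,-3 \right)} = \left(\left(-9 + 7\right) + 7\right) 12 \left(- 3 \left(-1 - 3\right)\right) = \left(-2 + 7\right) 12 \left(\left(-3\right) \left(-4\right)\right) = 5 \cdot 12 \cdot 12 = 60 \cdot 12 = 720$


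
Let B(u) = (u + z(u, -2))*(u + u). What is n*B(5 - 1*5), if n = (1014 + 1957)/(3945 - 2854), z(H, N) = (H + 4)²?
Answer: 0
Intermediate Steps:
z(H, N) = (4 + H)²
n = 2971/1091 ≈ 2.7232
B(u) = 2*u*(u + (4 + u)²) (B(u) = (u + (4 + u)²)*(u + u) = (u + (4 + u)²)*(2*u) = 2*u*(u + (4 + u)²))
n*B(5 - 1*5) = 2971*(2*(5 - 1*5)*((5 - 1*5) + (4 + (5 - 1*5))²))/1091 = 2971*(2*(5 - 5)*((5 - 5) + (4 + (5 - 5))²))/1091 = 2971*(2*0*(0 + (4 + 0)²))/1091 = 2971*(2*0*(0 + 4²))/1091 = 2971*(2*0*(0 + 16))/1091 = 2971*(2*0*16)/1091 = (2971/1091)*0 = 0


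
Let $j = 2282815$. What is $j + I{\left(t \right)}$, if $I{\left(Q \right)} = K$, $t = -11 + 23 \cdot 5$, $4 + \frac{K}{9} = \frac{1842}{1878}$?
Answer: $\frac{714512590}{313} \approx 2.2828 \cdot 10^{6}$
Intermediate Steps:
$K = - \frac{8505}{313}$ ($K = -36 + 9 \cdot \frac{1842}{1878} = -36 + 9 \cdot 1842 \cdot \frac{1}{1878} = -36 + 9 \cdot \frac{307}{313} = -36 + \frac{2763}{313} = - \frac{8505}{313} \approx -27.173$)
$t = 104$ ($t = -11 + 115 = 104$)
$I{\left(Q \right)} = - \frac{8505}{313}$
$j + I{\left(t \right)} = 2282815 - \frac{8505}{313} = \frac{714512590}{313}$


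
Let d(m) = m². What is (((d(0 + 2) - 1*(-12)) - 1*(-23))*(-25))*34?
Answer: -33150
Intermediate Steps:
(((d(0 + 2) - 1*(-12)) - 1*(-23))*(-25))*34 = ((((0 + 2)² - 1*(-12)) - 1*(-23))*(-25))*34 = (((2² + 12) + 23)*(-25))*34 = (((4 + 12) + 23)*(-25))*34 = ((16 + 23)*(-25))*34 = (39*(-25))*34 = -975*34 = -33150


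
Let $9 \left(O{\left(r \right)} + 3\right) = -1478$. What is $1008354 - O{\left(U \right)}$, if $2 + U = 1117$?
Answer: $\frac{9076691}{9} \approx 1.0085 \cdot 10^{6}$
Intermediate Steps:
$U = 1115$ ($U = -2 + 1117 = 1115$)
$O{\left(r \right)} = - \frac{1505}{9}$ ($O{\left(r \right)} = -3 + \frac{1}{9} \left(-1478\right) = -3 - \frac{1478}{9} = - \frac{1505}{9}$)
$1008354 - O{\left(U \right)} = 1008354 - - \frac{1505}{9} = 1008354 + \frac{1505}{9} = \frac{9076691}{9}$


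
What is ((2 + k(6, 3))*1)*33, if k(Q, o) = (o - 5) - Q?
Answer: -198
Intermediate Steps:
k(Q, o) = -5 + o - Q (k(Q, o) = (-5 + o) - Q = -5 + o - Q)
((2 + k(6, 3))*1)*33 = ((2 + (-5 + 3 - 1*6))*1)*33 = ((2 + (-5 + 3 - 6))*1)*33 = ((2 - 8)*1)*33 = -6*1*33 = -6*33 = -198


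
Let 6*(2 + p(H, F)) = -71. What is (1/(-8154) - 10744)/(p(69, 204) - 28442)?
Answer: 87606577/232028865 ≈ 0.37757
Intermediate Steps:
p(H, F) = -83/6 (p(H, F) = -2 + (1/6)*(-71) = -2 - 71/6 = -83/6)
(1/(-8154) - 10744)/(p(69, 204) - 28442) = (1/(-8154) - 10744)/(-83/6 - 28442) = (-1/8154 - 10744)/(-170735/6) = -87606577/8154*(-6/170735) = 87606577/232028865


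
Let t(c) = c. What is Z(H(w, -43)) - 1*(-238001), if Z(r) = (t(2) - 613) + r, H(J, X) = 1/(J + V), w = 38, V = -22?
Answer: 3798241/16 ≈ 2.3739e+5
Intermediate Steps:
H(J, X) = 1/(-22 + J) (H(J, X) = 1/(J - 22) = 1/(-22 + J))
Z(r) = -611 + r (Z(r) = (2 - 613) + r = -611 + r)
Z(H(w, -43)) - 1*(-238001) = (-611 + 1/(-22 + 38)) - 1*(-238001) = (-611 + 1/16) + 238001 = -9775/16 + 238001 = 3798241/16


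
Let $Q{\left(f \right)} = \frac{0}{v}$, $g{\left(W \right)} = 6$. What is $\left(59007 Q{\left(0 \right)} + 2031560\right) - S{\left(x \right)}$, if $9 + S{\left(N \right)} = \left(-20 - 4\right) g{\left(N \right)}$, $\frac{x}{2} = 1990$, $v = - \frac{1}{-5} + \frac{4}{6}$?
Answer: $2031713$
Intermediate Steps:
$v = \frac{13}{15}$ ($v = \left(-1\right) \left(- \frac{1}{5}\right) + 4 \cdot \frac{1}{6} = \frac{1}{5} + \frac{2}{3} = \frac{13}{15} \approx 0.86667$)
$x = 3980$ ($x = 2 \cdot 1990 = 3980$)
$Q{\left(f \right)} = 0$ ($Q{\left(f \right)} = \frac{0}{\frac{13}{15}} = 0 \cdot \frac{15}{13} = 0$)
$S{\left(N \right)} = -153$ ($S{\left(N \right)} = -9 + \left(-20 - 4\right) 6 = -9 - 144 = -153$)
$\left(59007 Q{\left(0 \right)} + 2031560\right) - S{\left(x \right)} = \left(59007 \cdot 0 + 2031560\right) - -153 = \left(0 + 2031560\right) + 153 = 2031560 + 153 = 2031713$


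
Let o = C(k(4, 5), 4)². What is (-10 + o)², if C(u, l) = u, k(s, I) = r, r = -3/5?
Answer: 58081/625 ≈ 92.930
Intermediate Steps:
r = -⅗ (r = -3*⅕ = -⅗ ≈ -0.60000)
k(s, I) = -⅗
o = 9/25 (o = (-⅗)² = 9/25 ≈ 0.36000)
(-10 + o)² = (-10 + 9/25)² = (-241/25)² = 58081/625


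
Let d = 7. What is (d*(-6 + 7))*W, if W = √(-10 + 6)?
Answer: 14*I ≈ 14.0*I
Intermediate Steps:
W = 2*I (W = √(-4) = 2*I ≈ 2.0*I)
(d*(-6 + 7))*W = (7*(-6 + 7))*(2*I) = (7*1)*(2*I) = 7*(2*I) = 14*I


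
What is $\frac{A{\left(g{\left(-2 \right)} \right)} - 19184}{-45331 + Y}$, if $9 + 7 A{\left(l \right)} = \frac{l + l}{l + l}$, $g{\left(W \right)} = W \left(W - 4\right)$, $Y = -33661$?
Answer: $\frac{16787}{69118} \approx 0.24287$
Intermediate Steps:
$g{\left(W \right)} = W \left(-4 + W\right)$
$A{\left(l \right)} = - \frac{8}{7}$ ($A{\left(l \right)} = - \frac{9}{7} + \frac{\left(l + l\right) \frac{1}{l + l}}{7} = - \frac{9}{7} + \frac{2 l \frac{1}{2 l}}{7} = - \frac{9}{7} + \frac{1}{7} \cdot 1 = - \frac{9}{7} + \frac{1}{7} = - \frac{8}{7}$)
$\frac{A{\left(g{\left(-2 \right)} \right)} - 19184}{-45331 + Y} = \frac{- \frac{8}{7} - 19184}{-45331 - 33661} = \frac{- \frac{8}{7} - 19184}{-78992} = \left(- \frac{134296}{7}\right) \left(- \frac{1}{78992}\right) = \frac{16787}{69118}$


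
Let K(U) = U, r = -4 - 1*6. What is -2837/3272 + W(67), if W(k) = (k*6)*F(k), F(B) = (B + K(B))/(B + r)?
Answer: 58698129/62168 ≈ 944.19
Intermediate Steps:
r = -10 (r = -4 - 6 = -10)
F(B) = 2*B/(-10 + B) (F(B) = (B + B)/(B - 10) = (2*B)/(-10 + B) = 2*B/(-10 + B))
W(k) = 12*k**2/(-10 + k) (W(k) = (k*6)*(2*k/(-10 + k)) = (6*k)*(2*k/(-10 + k)) = 12*k**2/(-10 + k))
-2837/3272 + W(67) = -2837/3272 + 12*67**2/(-10 + 67) = -2837*1/3272 + 12*4489/57 = -2837/3272 + 12*4489*(1/57) = -2837/3272 + 17956/19 = 58698129/62168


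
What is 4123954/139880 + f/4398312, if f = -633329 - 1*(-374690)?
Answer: 754260747597/25634828440 ≈ 29.423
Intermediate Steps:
f = -258639 (f = -633329 + 374690 = -258639)
4123954/139880 + f/4398312 = 4123954/139880 - 258639/4398312 = 4123954*(1/139880) - 258639*1/4398312 = 2061977/69940 - 86213/1466104 = 754260747597/25634828440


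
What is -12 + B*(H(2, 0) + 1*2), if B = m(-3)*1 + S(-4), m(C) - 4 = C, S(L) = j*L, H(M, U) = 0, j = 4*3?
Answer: -106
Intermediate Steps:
j = 12
S(L) = 12*L
m(C) = 4 + C
B = -47 (B = (4 - 3)*1 + 12*(-4) = 1*1 - 48 = 1 - 48 = -47)
-12 + B*(H(2, 0) + 1*2) = -12 - 47*(0 + 1*2) = -12 - 47*(0 + 2) = -12 - 47*2 = -12 - 94 = -106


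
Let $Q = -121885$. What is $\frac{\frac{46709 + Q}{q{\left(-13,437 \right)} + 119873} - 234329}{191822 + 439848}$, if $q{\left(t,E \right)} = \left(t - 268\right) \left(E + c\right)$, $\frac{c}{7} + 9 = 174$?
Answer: $- \frac{1180580791}{3182440922} \approx -0.37097$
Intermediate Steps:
$c = 1155$ ($c = -63 + 7 \cdot 174 = -63 + 1218 = 1155$)
$q{\left(t,E \right)} = \left(-268 + t\right) \left(1155 + E\right)$ ($q{\left(t,E \right)} = \left(t - 268\right) \left(E + 1155\right) = \left(-268 + t\right) \left(1155 + E\right)$)
$\frac{\frac{46709 + Q}{q{\left(-13,437 \right)} + 119873} - 234329}{191822 + 439848} = \frac{\frac{46709 - 121885}{\left(-309540 - 117116 + 1155 \left(-13\right) + 437 \left(-13\right)\right) + 119873} - 234329}{191822 + 439848} = \frac{- \frac{75176}{\left(-309540 - 117116 - 15015 - 5681\right) + 119873} - 234329}{631670} = \left(- \frac{75176}{-447352 + 119873} - 234329\right) \frac{1}{631670} = \left(- \frac{75176}{-327479} - 234329\right) \frac{1}{631670} = \left(\left(-75176\right) \left(- \frac{1}{327479}\right) - 234329\right) \frac{1}{631670} = \left(\frac{75176}{327479} - 234329\right) \frac{1}{631670} = \left(- \frac{76737751415}{327479}\right) \frac{1}{631670} = - \frac{1180580791}{3182440922}$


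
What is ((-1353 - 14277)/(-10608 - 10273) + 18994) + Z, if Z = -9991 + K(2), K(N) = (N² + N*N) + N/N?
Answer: 188195202/20881 ≈ 9012.8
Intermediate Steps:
K(N) = 1 + 2*N² (K(N) = (N² + N²) + 1 = 2*N² + 1 = 1 + 2*N²)
Z = -9982 (Z = -9991 + (1 + 2*2²) = -9991 + (1 + 2*4) = -9991 + (1 + 8) = -9991 + 9 = -9982)
((-1353 - 14277)/(-10608 - 10273) + 18994) + Z = ((-1353 - 14277)/(-10608 - 10273) + 18994) - 9982 = (-15630/(-20881) + 18994) - 9982 = (-15630*(-1/20881) + 18994) - 9982 = (15630/20881 + 18994) - 9982 = 396629344/20881 - 9982 = 188195202/20881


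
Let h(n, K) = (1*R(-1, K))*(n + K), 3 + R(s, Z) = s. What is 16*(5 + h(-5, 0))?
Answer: 400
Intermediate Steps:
R(s, Z) = -3 + s
h(n, K) = -4*K - 4*n (h(n, K) = (1*(-3 - 1))*(n + K) = (1*(-4))*(K + n) = -4*(K + n) = -4*K - 4*n)
16*(5 + h(-5, 0)) = 16*(5 + (-4*0 - 4*(-5))) = 16*(5 + (0 + 20)) = 16*(5 + 20) = 16*25 = 400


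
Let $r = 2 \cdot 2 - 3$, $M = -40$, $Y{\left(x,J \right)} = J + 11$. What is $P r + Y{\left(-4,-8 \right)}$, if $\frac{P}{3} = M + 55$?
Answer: $48$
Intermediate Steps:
$Y{\left(x,J \right)} = 11 + J$
$r = 1$ ($r = 4 - 3 = 1$)
$P = 45$ ($P = 3 \left(-40 + 55\right) = 3 \cdot 15 = 45$)
$P r + Y{\left(-4,-8 \right)} = 45 \cdot 1 + \left(11 - 8\right) = 45 + 3 = 48$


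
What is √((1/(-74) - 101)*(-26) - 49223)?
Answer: 6*I*√1771967/37 ≈ 215.86*I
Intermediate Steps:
√((1/(-74) - 101)*(-26) - 49223) = √((-1/74 - 101)*(-26) - 49223) = √(-7475/74*(-26) - 49223) = √(97175/37 - 49223) = √(-1724076/37) = 6*I*√1771967/37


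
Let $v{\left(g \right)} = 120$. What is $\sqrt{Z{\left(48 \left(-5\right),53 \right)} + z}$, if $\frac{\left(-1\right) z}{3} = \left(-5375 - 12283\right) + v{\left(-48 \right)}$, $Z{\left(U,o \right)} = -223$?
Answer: $\sqrt{52391} \approx 228.89$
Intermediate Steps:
$z = 52614$ ($z = - 3 \left(\left(-5375 - 12283\right) + 120\right) = - 3 \left(-17658 + 120\right) = \left(-3\right) \left(-17538\right) = 52614$)
$\sqrt{Z{\left(48 \left(-5\right),53 \right)} + z} = \sqrt{-223 + 52614} = \sqrt{52391}$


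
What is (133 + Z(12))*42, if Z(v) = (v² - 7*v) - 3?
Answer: 7980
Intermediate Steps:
Z(v) = -3 + v² - 7*v
(133 + Z(12))*42 = (133 + (-3 + 12² - 7*12))*42 = (133 + (-3 + 144 - 84))*42 = (133 + 57)*42 = 190*42 = 7980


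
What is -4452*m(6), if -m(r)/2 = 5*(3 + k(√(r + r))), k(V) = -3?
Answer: 0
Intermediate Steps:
m(r) = 0 (m(r) = -10*(3 - 3) = -10*0 = -2*0 = 0)
-4452*m(6) = -4452*0 = 0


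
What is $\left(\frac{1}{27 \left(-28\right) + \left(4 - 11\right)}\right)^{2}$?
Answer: $\frac{1}{582169} \approx 1.7177 \cdot 10^{-6}$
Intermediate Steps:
$\left(\frac{1}{27 \left(-28\right) + \left(4 - 11\right)}\right)^{2} = \left(\frac{1}{-756 + \left(4 - 11\right)}\right)^{2} = \left(\frac{1}{-756 - 7}\right)^{2} = \left(\frac{1}{-763}\right)^{2} = \left(- \frac{1}{763}\right)^{2} = \frac{1}{582169}$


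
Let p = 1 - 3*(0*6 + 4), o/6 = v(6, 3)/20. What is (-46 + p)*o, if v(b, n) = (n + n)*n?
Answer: -1539/5 ≈ -307.80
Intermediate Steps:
v(b, n) = 2*n² (v(b, n) = (2*n)*n = 2*n²)
o = 27/5 (o = 6*((2*3²)/20) = 6*((2*9)*(1/20)) = 6*(18*(1/20)) = 6*(9/10) = 27/5 ≈ 5.4000)
p = -11 (p = 1 - 3*(0 + 4) = 1 - 3*4 = 1 - 12 = -11)
(-46 + p)*o = (-46 - 11)*(27/5) = -57*27/5 = -1539/5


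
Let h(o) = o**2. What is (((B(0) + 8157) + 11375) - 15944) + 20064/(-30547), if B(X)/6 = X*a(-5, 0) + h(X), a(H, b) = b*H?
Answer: 9962052/2777 ≈ 3587.3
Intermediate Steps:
a(H, b) = H*b
B(X) = 6*X**2 (B(X) = 6*(X*(-5*0) + X**2) = 6*(X*0 + X**2) = 6*(0 + X**2) = 6*X**2)
(((B(0) + 8157) + 11375) - 15944) + 20064/(-30547) = (((6*0**2 + 8157) + 11375) - 15944) + 20064/(-30547) = (((6*0 + 8157) + 11375) - 15944) + 20064*(-1/30547) = (((0 + 8157) + 11375) - 15944) - 1824/2777 = ((8157 + 11375) - 15944) - 1824/2777 = (19532 - 15944) - 1824/2777 = 3588 - 1824/2777 = 9962052/2777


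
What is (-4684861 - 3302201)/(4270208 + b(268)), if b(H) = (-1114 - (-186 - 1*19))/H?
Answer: -2140532616/1144414835 ≈ -1.8704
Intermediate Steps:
b(H) = -909/H (b(H) = (-1114 - (-186 - 19))/H = (-1114 - 1*(-205))/H = (-1114 + 205)/H = -909/H)
(-4684861 - 3302201)/(4270208 + b(268)) = (-4684861 - 3302201)/(4270208 - 909/268) = -7987062/(4270208 - 909*1/268) = -7987062/(4270208 - 909/268) = -7987062/1144414835/268 = -7987062*268/1144414835 = -2140532616/1144414835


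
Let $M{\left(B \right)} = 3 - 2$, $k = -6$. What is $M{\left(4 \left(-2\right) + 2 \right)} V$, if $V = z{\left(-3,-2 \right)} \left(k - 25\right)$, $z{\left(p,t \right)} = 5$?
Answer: $-155$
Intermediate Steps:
$M{\left(B \right)} = 1$ ($M{\left(B \right)} = 3 - 2 = 1$)
$V = -155$ ($V = 5 \left(-6 - 25\right) = 5 \left(-31\right) = -155$)
$M{\left(4 \left(-2\right) + 2 \right)} V = 1 \left(-155\right) = -155$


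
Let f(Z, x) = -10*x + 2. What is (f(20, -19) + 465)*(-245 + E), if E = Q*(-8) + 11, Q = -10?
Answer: -101178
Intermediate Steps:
f(Z, x) = 2 - 10*x
E = 91 (E = -10*(-8) + 11 = 80 + 11 = 91)
(f(20, -19) + 465)*(-245 + E) = ((2 - 10*(-19)) + 465)*(-245 + 91) = ((2 + 190) + 465)*(-154) = (192 + 465)*(-154) = 657*(-154) = -101178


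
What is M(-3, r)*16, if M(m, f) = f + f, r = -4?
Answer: -128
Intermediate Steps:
M(m, f) = 2*f
M(-3, r)*16 = (2*(-4))*16 = -8*16 = -128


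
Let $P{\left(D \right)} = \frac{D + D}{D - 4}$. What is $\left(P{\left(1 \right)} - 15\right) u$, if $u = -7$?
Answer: $\frac{329}{3} \approx 109.67$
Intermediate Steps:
$P{\left(D \right)} = \frac{2 D}{-4 + D}$
$\left(P{\left(1 \right)} - 15\right) u = \left(2 \cdot 1 \frac{1}{-4 + 1} - 15\right) \left(-7\right) = \left(2 \cdot 1 \frac{1}{-3} - 15\right) \left(-7\right) = \left(2 \cdot 1 \left(- \frac{1}{3}\right) - 15\right) \left(-7\right) = \left(- \frac{2}{3} - 15\right) \left(-7\right) = \left(- \frac{47}{3}\right) \left(-7\right) = \frac{329}{3}$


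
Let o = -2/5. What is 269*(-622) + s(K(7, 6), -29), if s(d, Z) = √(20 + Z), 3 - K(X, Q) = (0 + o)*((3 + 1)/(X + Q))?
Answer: -167318 + 3*I ≈ -1.6732e+5 + 3.0*I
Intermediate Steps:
o = -⅖ (o = -2*⅕ = -⅖ ≈ -0.40000)
K(X, Q) = 3 + 8/(5*(Q + X)) (K(X, Q) = 3 - (0 - ⅖)*(3 + 1)/(X + Q) = 3 - (-2)*4/(Q + X)/5 = 3 - (-8)/(5*(Q + X)) = 3 + 8/(5*(Q + X)))
269*(-622) + s(K(7, 6), -29) = 269*(-622) + √(20 - 29) = -167318 + √(-9) = -167318 + 3*I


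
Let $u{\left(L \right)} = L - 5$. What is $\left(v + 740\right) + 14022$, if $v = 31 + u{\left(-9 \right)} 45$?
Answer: $14163$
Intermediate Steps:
$u{\left(L \right)} = -5 + L$
$v = -599$ ($v = 31 + \left(-5 - 9\right) 45 = 31 - 630 = -599$)
$\left(v + 740\right) + 14022 = \left(-599 + 740\right) + 14022 = 141 + 14022 = 14163$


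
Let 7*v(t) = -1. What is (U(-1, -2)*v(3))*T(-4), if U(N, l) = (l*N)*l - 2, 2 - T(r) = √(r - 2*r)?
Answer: 0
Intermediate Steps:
v(t) = -⅐ (v(t) = (⅐)*(-1) = -⅐)
T(r) = 2 - √(-r) (T(r) = 2 - √(r - 2*r) = 2 - √(-r))
U(N, l) = -2 + N*l² (U(N, l) = (N*l)*l - 2 = N*l² - 2 = -2 + N*l²)
(U(-1, -2)*v(3))*T(-4) = ((-2 - 1*(-2)²)*(-⅐))*(2 - √(-1*(-4))) = ((-2 - 1*4)*(-⅐))*(2 - √4) = ((-2 - 4)*(-⅐))*(2 - 1*2) = (-6*(-⅐))*(2 - 2) = (6/7)*0 = 0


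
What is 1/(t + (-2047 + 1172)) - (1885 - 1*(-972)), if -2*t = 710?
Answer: -3514111/1230 ≈ -2857.0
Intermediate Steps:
t = -355 (t = -½*710 = -355)
1/(t + (-2047 + 1172)) - (1885 - 1*(-972)) = 1/(-355 + (-2047 + 1172)) - (1885 - 1*(-972)) = 1/(-355 - 875) - (1885 + 972) = 1/(-1230) - 1*2857 = -1/1230 - 2857 = -3514111/1230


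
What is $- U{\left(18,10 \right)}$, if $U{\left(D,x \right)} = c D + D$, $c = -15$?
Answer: $252$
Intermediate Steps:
$U{\left(D,x \right)} = - 14 D$ ($U{\left(D,x \right)} = - 15 D + D = - 14 D$)
$- U{\left(18,10 \right)} = - \left(-14\right) 18 = \left(-1\right) \left(-252\right) = 252$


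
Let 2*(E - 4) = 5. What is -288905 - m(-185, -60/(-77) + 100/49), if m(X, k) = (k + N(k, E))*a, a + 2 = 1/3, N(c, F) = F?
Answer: -311422845/1078 ≈ -2.8889e+5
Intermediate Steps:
E = 13/2 (E = 4 + (½)*5 = 4 + 5/2 = 13/2 ≈ 6.5000)
a = -5/3 (a = -2 + 1/3 = -2 + 1*(⅓) = -2 + ⅓ = -5/3 ≈ -1.6667)
m(X, k) = -65/6 - 5*k/3 (m(X, k) = (k + 13/2)*(-5/3) = (13/2 + k)*(-5/3) = -65/6 - 5*k/3)
-288905 - m(-185, -60/(-77) + 100/49) = -288905 - (-65/6 - 5*(-60/(-77) + 100/49)/3) = -288905 - (-65/6 - 5*(-60*(-1/77) + 100*(1/49))/3) = -288905 - (-65/6 - 5*(60/77 + 100/49)/3) = -288905 - (-65/6 - 5/3*1520/539) = -288905 - (-65/6 - 7600/1617) = -288905 - 1*(-16745/1078) = -288905 + 16745/1078 = -311422845/1078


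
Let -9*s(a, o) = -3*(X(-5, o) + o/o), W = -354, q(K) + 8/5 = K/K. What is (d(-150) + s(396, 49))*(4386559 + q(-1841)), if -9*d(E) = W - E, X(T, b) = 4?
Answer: 1601093816/15 ≈ 1.0674e+8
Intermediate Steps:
q(K) = -⅗ (q(K) = -8/5 + K/K = -8/5 + 1 = -⅗)
d(E) = 118/3 + E/9 (d(E) = -(-354 - E)/9 = 118/3 + E/9)
s(a, o) = 5/3 (s(a, o) = -(-1)*(4 + o/o)/3 = -(-1)*(4 + 1)/3 = -(-1)*5/3 = -⅑*(-15) = 5/3)
(d(-150) + s(396, 49))*(4386559 + q(-1841)) = ((118/3 + (⅑)*(-150)) + 5/3)*(4386559 - ⅗) = ((118/3 - 50/3) + 5/3)*(21932792/5) = (68/3 + 5/3)*(21932792/5) = (73/3)*(21932792/5) = 1601093816/15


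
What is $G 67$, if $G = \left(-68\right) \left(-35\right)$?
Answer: $159460$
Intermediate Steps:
$G = 2380$
$G 67 = 2380 \cdot 67 = 159460$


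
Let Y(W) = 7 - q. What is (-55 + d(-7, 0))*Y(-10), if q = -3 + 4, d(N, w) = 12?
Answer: -258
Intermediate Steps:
q = 1
Y(W) = 6 (Y(W) = 7 - 1*1 = 7 - 1 = 6)
(-55 + d(-7, 0))*Y(-10) = (-55 + 12)*6 = -43*6 = -258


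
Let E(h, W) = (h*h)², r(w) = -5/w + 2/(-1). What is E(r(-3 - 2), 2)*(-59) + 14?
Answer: -45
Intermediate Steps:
r(w) = -2 - 5/w (r(w) = -5/w + 2*(-1) = -5/w - 2 = -2 - 5/w)
E(h, W) = h⁴ (E(h, W) = (h²)² = h⁴)
E(r(-3 - 2), 2)*(-59) + 14 = (-2 - 5/(-3 - 2))⁴*(-59) + 14 = (-2 - 5/(-5))⁴*(-59) + 14 = (-2 - 5*(-⅕))⁴*(-59) + 14 = (-2 + 1)⁴*(-59) + 14 = (-1)⁴*(-59) + 14 = 1*(-59) + 14 = -59 + 14 = -45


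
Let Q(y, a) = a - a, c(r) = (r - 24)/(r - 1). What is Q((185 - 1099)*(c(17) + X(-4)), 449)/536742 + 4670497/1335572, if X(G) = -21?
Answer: 4670497/1335572 ≈ 3.4970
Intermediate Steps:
c(r) = (-24 + r)/(-1 + r)
Q(y, a) = 0
Q((185 - 1099)*(c(17) + X(-4)), 449)/536742 + 4670497/1335572 = 0/536742 + 4670497/1335572 = 0*(1/536742) + 4670497*(1/1335572) = 0 + 4670497/1335572 = 4670497/1335572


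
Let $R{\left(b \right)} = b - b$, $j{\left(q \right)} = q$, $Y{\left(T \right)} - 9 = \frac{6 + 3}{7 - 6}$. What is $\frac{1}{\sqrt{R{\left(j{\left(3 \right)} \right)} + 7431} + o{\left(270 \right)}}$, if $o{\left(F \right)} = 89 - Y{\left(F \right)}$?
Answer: $- \frac{71}{2390} + \frac{\sqrt{7431}}{2390} \approx 0.0063612$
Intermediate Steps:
$Y{\left(T \right)} = 18$ ($Y{\left(T \right)} = 9 + \frac{6 + 3}{7 - 6} = 9 + \frac{9}{1} = 9 + 9 \cdot 1 = 9 + 9 = 18$)
$o{\left(F \right)} = 71$ ($o{\left(F \right)} = 89 - 18 = 71$)
$R{\left(b \right)} = 0$
$\frac{1}{\sqrt{R{\left(j{\left(3 \right)} \right)} + 7431} + o{\left(270 \right)}} = \frac{1}{\sqrt{0 + 7431} + 71} = \frac{1}{\sqrt{7431} + 71} = \frac{1}{71 + \sqrt{7431}}$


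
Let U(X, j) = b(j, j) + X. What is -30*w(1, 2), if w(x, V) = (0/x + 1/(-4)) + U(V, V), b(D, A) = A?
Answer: -225/2 ≈ -112.50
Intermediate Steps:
U(X, j) = X + j (U(X, j) = j + X = X + j)
w(x, V) = -1/4 + 2*V (w(x, V) = (0/x + 1/(-4)) + (V + V) = (0 + 1*(-1/4)) + 2*V = (0 - 1/4) + 2*V = -1/4 + 2*V)
-30*w(1, 2) = -30*(-1/4 + 2*2) = -30*(-1/4 + 4) = -30*15/4 = -225/2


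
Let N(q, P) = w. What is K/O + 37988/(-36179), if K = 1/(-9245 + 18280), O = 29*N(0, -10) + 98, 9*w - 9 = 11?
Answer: -38599201873/36761120110 ≈ -1.0500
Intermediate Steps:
w = 20/9 (w = 1 + (1/9)*11 = 1 + 11/9 = 20/9 ≈ 2.2222)
N(q, P) = 20/9
O = 1462/9 (O = 29*(20/9) + 98 = 580/9 + 98 = 1462/9 ≈ 162.44)
K = 1/9035 ≈ 0.00011068
K/O + 37988/(-36179) = 1/(9035*(1462/9)) + 37988/(-36179) = (1/9035)*(9/1462) + 37988*(-1/36179) = 9/13209170 - 37988/36179 = -38599201873/36761120110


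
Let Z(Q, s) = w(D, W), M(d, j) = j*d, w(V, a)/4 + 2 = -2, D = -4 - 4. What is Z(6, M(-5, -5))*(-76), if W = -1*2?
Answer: 1216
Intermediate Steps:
D = -8
W = -2
w(V, a) = -16 (w(V, a) = -8 + 4*(-2) = -8 - 8 = -16)
M(d, j) = d*j
Z(Q, s) = -16
Z(6, M(-5, -5))*(-76) = -16*(-76) = 1216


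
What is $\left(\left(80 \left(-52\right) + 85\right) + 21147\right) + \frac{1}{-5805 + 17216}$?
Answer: $\frac{194808593}{11411} \approx 17072.0$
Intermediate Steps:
$\left(\left(80 \left(-52\right) + 85\right) + 21147\right) + \frac{1}{-5805 + 17216} = \left(\left(-4160 + 85\right) + 21147\right) + \frac{1}{11411} = \left(-4075 + 21147\right) + \frac{1}{11411} = 17072 + \frac{1}{11411} = \frac{194808593}{11411}$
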